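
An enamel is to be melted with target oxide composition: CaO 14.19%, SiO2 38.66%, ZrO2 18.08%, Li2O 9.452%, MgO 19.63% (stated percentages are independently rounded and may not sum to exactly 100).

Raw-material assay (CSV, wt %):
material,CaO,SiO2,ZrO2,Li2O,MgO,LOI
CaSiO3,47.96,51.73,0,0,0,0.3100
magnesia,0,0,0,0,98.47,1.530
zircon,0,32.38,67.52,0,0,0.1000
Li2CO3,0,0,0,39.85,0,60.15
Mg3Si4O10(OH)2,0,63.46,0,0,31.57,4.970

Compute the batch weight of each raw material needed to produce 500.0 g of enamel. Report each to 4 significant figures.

The working math keeps exact precision at each step. Working values are shown rounded to 4 significant figures in the printout; each reported figure receives exactly one rounding. The derived quantities, including the totals, five oxide percentages, yield, net glass mass, ignition loss, are computed using the weight values for 500.0 g of glass at exact precision, as written in either problem or answer.
Target oxide masses per 500.0 g enamel:
  CaO: 14.19% × 500.0 = 70.95 g
  SiO2: 38.66% × 500.0 = 193.3 g
  ZrO2: 18.08% × 500.0 = 90.40 g
  Li2O: 9.452% × 500.0 = 47.26 g
  MgO: 19.63% × 500.0 = 98.15 g
Verifying the oxide balance from the weights as reported, against the basis in use (each sum matches its target mass net of answer rounding effects):
  CaO: 147.9·0.4796 = 70.93 g (target 70.95 g)
  SiO2: 147.9·0.5173 + 133.9·0.3238 + 115.7·0.6346 = 193.3 g (target 193.3 g)
  ZrO2: 133.9·0.6752 = 90.41 g (target 90.40 g)
  Li2O: 118.6·0.3985 = 47.26 g (target 47.26 g)
  MgO: 62.58·0.9847 + 115.7·0.3157 = 98.15 g (target 98.15 g)
Glass mass check: the batch minus its LOI: 500.0 g (summing oxide targets gives 500.1 g; with the basis standing at 500.0 g — a pure rounding effect).
Whole-batch sum: Σ batch = 578.7 g; the LOI term Σ batch·LOI equals 78.64 g; yield = glass ÷ total batch = 86.41%.

Batch per 500.0 g enamel:
  CaSiO3: 147.9 g
  magnesia: 62.58 g
  zircon: 133.9 g
  Li2CO3: 118.6 g
  Mg3Si4O10(OH)2: 115.7 g
Total batch = 578.7 g; LOI loss = 78.64 g; yield = 86.41%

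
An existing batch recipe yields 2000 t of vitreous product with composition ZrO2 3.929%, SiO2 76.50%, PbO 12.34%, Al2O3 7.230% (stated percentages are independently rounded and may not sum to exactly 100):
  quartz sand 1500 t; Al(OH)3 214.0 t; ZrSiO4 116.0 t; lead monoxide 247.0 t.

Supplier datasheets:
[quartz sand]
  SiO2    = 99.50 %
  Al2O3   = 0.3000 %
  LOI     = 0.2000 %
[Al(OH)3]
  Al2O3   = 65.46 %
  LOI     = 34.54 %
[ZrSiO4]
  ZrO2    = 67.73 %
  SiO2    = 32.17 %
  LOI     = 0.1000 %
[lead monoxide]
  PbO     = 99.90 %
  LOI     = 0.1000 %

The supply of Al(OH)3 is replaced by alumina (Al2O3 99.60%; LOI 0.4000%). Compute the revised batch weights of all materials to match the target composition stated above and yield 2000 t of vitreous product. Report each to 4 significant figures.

Values along the way are printed rounded to 4 significant digits across the worked steps. All arithmetic holds exact precision at each step — every reported figure takes a single rounding — the derived quantities are re-derived starting from the weights for 2000 t of glass in full float precision (the yield, LOI, totals, the four compositions, glass mass), exactly as printed in either problem or answer.
Oxide-by-oxide targets in 2000 t vitreous product:
  ZrO2: 3.929% × 2000 = 78.58 t
  SiO2: 76.50% × 2000 = 1530 t
  PbO: 12.34% × 2000 = 246.8 t
  Al2O3: 7.230% × 2000 = 144.6 t
A balance pass over the oxides, on the weights just shown, versus the basis set out (delivered sums recover each target up to rounding of the answer):
  ZrO2: 116.0·0.6773 = 78.57 t (target 78.58 t)
  SiO2: 1500·0.9950 + 116.0·0.3217 = 1530 t (target 1530 t)
  PbO: 247.0·0.9990 = 246.8 t (target 246.8 t)
  Al2O3: 1500·0.003000 + 140.7·0.9960 = 144.6 t (target 144.6 t)
Auditing the glass mass value: the batch minus its LOI: 2000 t (the Σ of target masses is 2000 t; stated basis 2000 t — any gap is answer rounding).
Batch total: Σ batch = 2004 t; Σ batch·LOI gives LOI loss = 3.926 t; yield = glass ÷ total batch = 99.80%.

Revised batch per 2000 t vitreous product:
  quartz sand: 1500 t
  alumina: 140.7 t
  ZrSiO4: 116.0 t
  lead monoxide: 247.0 t
Total batch = 2004 t; LOI loss = 3.926 t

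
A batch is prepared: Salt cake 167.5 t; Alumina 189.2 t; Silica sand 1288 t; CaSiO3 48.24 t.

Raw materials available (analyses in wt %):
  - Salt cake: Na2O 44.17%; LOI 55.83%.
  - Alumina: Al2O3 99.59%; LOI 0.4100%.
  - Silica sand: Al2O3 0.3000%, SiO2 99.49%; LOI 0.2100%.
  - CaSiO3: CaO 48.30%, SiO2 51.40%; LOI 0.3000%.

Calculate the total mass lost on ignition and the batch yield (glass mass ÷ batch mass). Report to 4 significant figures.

LOI loss = 97.14 t; glass = 1596 t; yield = 94.26%

Working values are displayed with 4-significant-digit rounding as written — all arithmetic holds full float precision in all steps — each reported result is rounded just once; derived quantities are computed from the batch weights per 1596 t of glass in full float precision (the four compositions, the totals, net glass mass, ignition loss, the yield) precisely as stated by the problem or the answer.
LOI of each material in turn:
  Salt cake: 167.5 × 0.5583 = 93.52 t
  Alumina: 189.2 × 0.004100 = 0.7757 t
  Silica sand: 1288 × 0.002100 = 2.705 t
  CaSiO3: 48.24 × 0.003000 = 0.1447 t
Total LOI = 97.14 t
Glass = batch − LOI = 1693 − 97.14 = 1596 t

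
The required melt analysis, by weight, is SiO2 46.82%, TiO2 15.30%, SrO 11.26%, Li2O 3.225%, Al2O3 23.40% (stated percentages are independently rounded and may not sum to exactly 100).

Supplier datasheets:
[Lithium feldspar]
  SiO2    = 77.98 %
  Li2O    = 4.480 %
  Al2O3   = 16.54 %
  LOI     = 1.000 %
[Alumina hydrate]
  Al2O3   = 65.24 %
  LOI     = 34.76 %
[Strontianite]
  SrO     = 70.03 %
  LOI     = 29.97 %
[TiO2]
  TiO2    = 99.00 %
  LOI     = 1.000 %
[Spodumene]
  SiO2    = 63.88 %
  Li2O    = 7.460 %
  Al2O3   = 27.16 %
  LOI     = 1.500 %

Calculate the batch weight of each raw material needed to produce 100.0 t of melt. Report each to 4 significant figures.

Batch per 100.0 t melt:
  Lithium feldspar: 48.47 t
  Alumina hydrate: 17.70 t
  Strontianite: 16.08 t
  TiO2: 15.45 t
  Spodumene: 14.12 t
Total batch = 111.8 t; LOI loss = 11.82 t; yield = 89.43%

Intermediates are displayed (rounded to 4 significant digits) at each printed step. The whole derivation runs at exact precision in all steps; every reported number includes exactly one rounding — all derived quantities are re-derived from the batch weights for 100.0 t of glass at exact precision (yield, the five compositions, glass mass, totals, LOI) as set out in either problem or answer.
Target oxide masses per 100.0 t melt:
  SiO2: 46.82% × 100.0 = 46.82 t
  TiO2: 15.30% × 100.0 = 15.30 t
  SrO: 11.26% × 100.0 = 11.26 t
  Li2O: 3.225% × 100.0 = 3.225 t
  Al2O3: 23.40% × 100.0 = 23.40 t
Balance tally, oxide-wise, working from each reported weight, against the basis in use (every target is met by its sum given rounding of the digits):
  SiO2: 48.47·0.7798 + 14.12·0.6388 = 46.82 t (target 46.82 t)
  TiO2: 15.45·0.9900 = 15.30 t (target 15.30 t)
  SrO: 16.08·0.7003 = 11.26 t (target 11.26 t)
  Li2O: 48.47·0.04480 + 14.12·0.07460 = 3.225 t (target 3.225 t)
  Al2O3: 48.47·0.1654 + 17.70·0.6524 + 14.12·0.2716 = 23.40 t (target 23.40 t)
Auditing the glass mass value: total batch − LOI = 100.0 t (the targets, summed, come to 100.0 t; stated basis 100.0 t — rounding explains the deltas).
Total batch = Σ batch = 111.8 t; ignition loss, Σ(batch × LOI) = 11.82 t; the yield ratio, glass ÷ batch: 89.43%.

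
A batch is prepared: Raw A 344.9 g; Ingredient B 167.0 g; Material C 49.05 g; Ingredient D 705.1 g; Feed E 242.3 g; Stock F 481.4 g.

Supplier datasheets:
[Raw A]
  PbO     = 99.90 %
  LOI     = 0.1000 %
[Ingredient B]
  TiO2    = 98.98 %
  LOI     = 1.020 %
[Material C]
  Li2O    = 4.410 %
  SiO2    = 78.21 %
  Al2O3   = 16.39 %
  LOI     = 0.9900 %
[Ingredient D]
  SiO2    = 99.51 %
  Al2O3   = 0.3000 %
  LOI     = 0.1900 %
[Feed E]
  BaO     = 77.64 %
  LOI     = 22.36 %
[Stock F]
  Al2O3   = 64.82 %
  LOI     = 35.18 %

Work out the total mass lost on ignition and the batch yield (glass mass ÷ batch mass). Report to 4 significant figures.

All arithmetic keeps full float precision in all steps; values along the way appear, with 4-significant-figure rounding, when written out. Exactly one rounding lands on each reported figure — the derived quantities, including net glass mass, yield, ignition loss, six oxide percentages, totals, are carried from the weighed amounts for 1762 g of glass in exact precision as set out in problem or answer.
Material-by-material LOI:
  Raw A: 344.9 × 0.001000 = 0.3449 g
  Ingredient B: 167.0 × 0.01020 = 1.703 g
  Material C: 49.05 × 0.009900 = 0.4856 g
  Ingredient D: 705.1 × 0.001900 = 1.340 g
  Feed E: 242.3 × 0.2236 = 54.18 g
  Stock F: 481.4 × 0.3518 = 169.4 g
Total LOI = 227.4 g
Glass = batch − LOI = 1990 − 227.4 = 1762 g

LOI loss = 227.4 g; glass = 1762 g; yield = 88.57%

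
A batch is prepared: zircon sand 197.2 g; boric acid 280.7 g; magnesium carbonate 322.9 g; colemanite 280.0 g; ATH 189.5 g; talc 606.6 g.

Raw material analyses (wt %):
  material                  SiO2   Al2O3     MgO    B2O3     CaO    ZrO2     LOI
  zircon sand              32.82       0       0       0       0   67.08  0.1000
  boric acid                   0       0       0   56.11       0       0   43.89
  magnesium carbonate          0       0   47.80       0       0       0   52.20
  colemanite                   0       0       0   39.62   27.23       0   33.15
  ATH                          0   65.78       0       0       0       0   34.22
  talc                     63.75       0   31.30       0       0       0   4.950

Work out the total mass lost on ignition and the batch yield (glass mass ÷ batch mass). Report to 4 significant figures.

Every computation maintains full precision at all times. Values along the way are displayed with 4-significant-digit rounding alongside each step; exactly one rounding lands on each reported number; all derived quantities (the totals, glass mass, six oxide percentages, ignition loss, yield) are carried using the weight values at 1397 g of glass at full precision, as they appear in the question or the answer.
Material-by-material LOI:
  zircon sand: 197.2 × 0.001000 = 0.1972 g
  boric acid: 280.7 × 0.4389 = 123.2 g
  magnesium carbonate: 322.9 × 0.5220 = 168.6 g
  colemanite: 280.0 × 0.3315 = 92.82 g
  ATH: 189.5 × 0.3422 = 64.85 g
  talc: 606.6 × 0.04950 = 30.03 g
Total LOI = 479.6 g
Glass = batch − LOI = 1877 − 479.6 = 1397 g

LOI loss = 479.6 g; glass = 1397 g; yield = 74.44%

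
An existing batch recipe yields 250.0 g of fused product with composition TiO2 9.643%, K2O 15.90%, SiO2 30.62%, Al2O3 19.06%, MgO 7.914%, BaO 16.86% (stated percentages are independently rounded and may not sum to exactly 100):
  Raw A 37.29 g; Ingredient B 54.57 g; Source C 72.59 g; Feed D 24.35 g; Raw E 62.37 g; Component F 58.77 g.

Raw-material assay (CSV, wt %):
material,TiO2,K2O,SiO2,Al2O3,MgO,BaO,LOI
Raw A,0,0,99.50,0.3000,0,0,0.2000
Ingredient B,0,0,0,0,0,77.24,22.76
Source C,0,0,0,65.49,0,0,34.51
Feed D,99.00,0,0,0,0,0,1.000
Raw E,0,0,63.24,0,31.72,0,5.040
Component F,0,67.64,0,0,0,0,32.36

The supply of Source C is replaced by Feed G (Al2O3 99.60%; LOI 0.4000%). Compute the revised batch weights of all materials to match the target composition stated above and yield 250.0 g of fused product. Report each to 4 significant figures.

Revised batch per 250.0 g fused product:
  Raw A: 37.29 g
  Ingredient B: 54.57 g
  Feed G: 47.73 g
  Feed D: 24.35 g
  Raw E: 62.37 g
  Component F: 58.77 g
Total batch = 285.1 g; LOI loss = 35.09 g

The working math holds full precision end to end. Values along the way are shown, with 4-significant-figure rounding, when written out; each reported number undergoes a single rounding — all derived quantities are computed using the weight values at 250.0 g of glass in full precision (six oxide percentages, net glass mass, the yield, ignition loss, totals), exactly as shown in either problem or answer.
Per-oxide target masses for 250.0 g fused product:
  TiO2: 9.643% × 250.0 = 24.11 g
  K2O: 15.90% × 250.0 = 39.75 g
  SiO2: 30.62% × 250.0 = 76.55 g
  Al2O3: 19.06% × 250.0 = 47.65 g
  MgO: 7.914% × 250.0 = 19.78 g
  BaO: 16.86% × 250.0 = 42.15 g
Per-oxide balance check with the batch weights as given, on the stated basis (each sum matches its target mass modulo rounding of the values):
  TiO2: 24.35·0.9900 = 24.11 g (target 24.11 g)
  K2O: 58.77·0.6764 = 39.75 g (target 39.75 g)
  SiO2: 37.29·0.9950 + 62.37·0.6324 = 76.55 g (target 76.55 g)
  Al2O3: 37.29·0.003000 + 47.73·0.9960 = 47.65 g (target 47.65 g)
  MgO: 62.37·0.3172 = 19.78 g (target 19.78 g)
  BaO: 54.57·0.7724 = 42.15 g (target 42.15 g)
Mass balance on the glass: Σ batch − LOI loss = 250.0 g (the Σ of target masses is 250.0 g; the stated basis being 250.0 g — deltas are rounding alone).
Total batch = Σ batch = 285.1 g; the LOI term Σ batch·LOI equals 35.09 g; as yield: glass ÷ batch → 87.69%.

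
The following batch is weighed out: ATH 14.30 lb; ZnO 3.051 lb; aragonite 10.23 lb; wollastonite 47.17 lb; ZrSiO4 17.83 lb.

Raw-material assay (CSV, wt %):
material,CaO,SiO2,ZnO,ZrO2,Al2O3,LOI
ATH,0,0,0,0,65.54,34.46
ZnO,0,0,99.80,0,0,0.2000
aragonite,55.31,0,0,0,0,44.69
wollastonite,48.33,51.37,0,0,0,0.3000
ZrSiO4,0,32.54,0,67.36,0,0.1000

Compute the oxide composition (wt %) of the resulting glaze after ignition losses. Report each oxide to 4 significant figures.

Glass mass = 82.92 lb (batch 92.58 − LOI 9.665).
Composition: CaO 34.32%, SiO2 36.22%, ZnO 3.672%, ZrO2 14.48%, Al2O3 11.30%

Intermediates are printed (rounded to 4 significant figures) when written out. The working math runs at exact precision from first step to last; each reported figure takes exactly one rounding — all derived quantities (net glass mass, LOI, the yield, totals, five oxide percentages) are carried at full precision starting from the weights per 82.92 lb of glass as set out in either problem or answer.
Per-oxide mass from batch:
  CaO: 10.23·0.5531 + 47.17·0.4833 = 28.46 lb
  SiO2: 47.17·0.5137 + 17.83·0.3254 = 30.03 lb
  ZnO: 3.051·0.9980 = 3.045 lb
  ZrO2: 17.83·0.6736 = 12.01 lb
  Al2O3: 14.30·0.6554 = 9.372 lb
LOI: 14.30·0.3446 + 3.051·0.002000 + 10.23·0.4469 + 47.17·0.003000 + 17.83·0.001000 = 9.665 lb
Resulting glass, batch − LOI: 92.58 − 9.665 = 82.92 lb (= the summed oxide contributions)
wt % = 100 × oxide mass / glass mass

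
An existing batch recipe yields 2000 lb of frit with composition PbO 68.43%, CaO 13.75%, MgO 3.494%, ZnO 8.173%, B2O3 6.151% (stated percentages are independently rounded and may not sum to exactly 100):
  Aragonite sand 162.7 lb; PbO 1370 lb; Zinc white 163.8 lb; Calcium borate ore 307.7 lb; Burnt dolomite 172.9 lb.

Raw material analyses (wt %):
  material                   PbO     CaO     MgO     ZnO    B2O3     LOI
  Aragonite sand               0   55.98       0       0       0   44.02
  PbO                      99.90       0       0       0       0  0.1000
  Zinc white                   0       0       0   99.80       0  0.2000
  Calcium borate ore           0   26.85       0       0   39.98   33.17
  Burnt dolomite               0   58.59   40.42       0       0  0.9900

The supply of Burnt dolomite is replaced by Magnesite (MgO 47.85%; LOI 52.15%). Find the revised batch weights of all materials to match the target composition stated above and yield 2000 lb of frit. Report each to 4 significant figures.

The intermediate values are shown rounded to 4 significant digits between the steps — the working math holds full precision in all steps — every reported number is rounded once only; the derived quantities are computed using the weight values at 2000 lb of glass at full float precision (totals, glass mass, yield, the five compositions, LOI) as they appear in problem or answer.
The oxide mass targets at 2000 lb frit:
  PbO: 68.43% × 2000 = 1369 lb
  CaO: 13.75% × 2000 = 275.0 lb
  MgO: 3.494% × 2000 = 69.88 lb
  ZnO: 8.173% × 2000 = 163.5 lb
  B2O3: 6.151% × 2000 = 123.0 lb
A balance pass over the oxides, given the weights on record, relative to the basis at hand (summed amounts equal target values inside rounding margins):
  PbO: 1370·0.9990 = 1369 lb (target 1369 lb)
  CaO: 343.7·0.5598 + 307.7·0.2685 = 275.0 lb (target 275.0 lb)
  MgO: 146.0·0.4785 = 69.86 lb (target 69.88 lb)
  ZnO: 163.8·0.9980 = 163.5 lb (target 163.5 lb)
  B2O3: 307.7·0.3998 = 123.0 lb (target 123.0 lb)
Glass-mass bookkeeping: whole batch net of LOI = 2000 lb (the Σ of target masses is 2000 lb; the stated basis being 2000 lb — rounding explains the deltas).
Summing the batch: Σ batch = 2331 lb; loss to ignition Σ batch·LOI = 331.2 lb; glass ÷ batch gives a yield of 85.79%.

Revised batch per 2000 lb frit:
  Aragonite sand: 343.7 lb
  PbO: 1370 lb
  Zinc white: 163.8 lb
  Calcium borate ore: 307.7 lb
  Magnesite: 146.0 lb
Total batch = 2331 lb; LOI loss = 331.2 lb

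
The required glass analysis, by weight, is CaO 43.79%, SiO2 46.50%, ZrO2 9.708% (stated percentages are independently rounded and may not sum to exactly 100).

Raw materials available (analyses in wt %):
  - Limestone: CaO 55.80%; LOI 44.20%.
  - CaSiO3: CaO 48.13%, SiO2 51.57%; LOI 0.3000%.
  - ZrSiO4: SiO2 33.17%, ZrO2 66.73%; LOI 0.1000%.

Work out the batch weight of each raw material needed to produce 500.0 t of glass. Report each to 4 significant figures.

The intermediate values are printed, rounded to 4 significant figures, at each printed step. Each numeric step keeps full precision from start to finish — a single rounding finalizes every reported result; the derived quantities (ignition loss, totals, glass mass, three oxide percentages, the yield) are computed in full precision starting from the weights at 500.0 t of glass, as written in the problem or answer text.
Oxide-by-oxide targets in 500.0 t glass:
  CaO: 43.79% × 500.0 = 219.0 t
  SiO2: 46.50% × 500.0 = 232.5 t
  ZrO2: 9.708% × 500.0 = 48.54 t
Oxide-by-oxide audit working from each reported weight, against the basis in use (summed amounts equal target values net of answer rounding effects):
  CaO: 43.87·0.5580 + 404.1·0.4813 = 219.0 t (target 219.0 t)
  SiO2: 404.1·0.5157 + 72.74·0.3317 = 232.5 t (target 232.5 t)
  ZrO2: 72.74·0.6673 = 48.54 t (target 48.54 t)
Consistency of the glass mass: batch Σ − ignition loss = 500.0 t (summing oxide targets gives 500.0 t; versus the stated basis of 500.0 t — gaps are rounding artifacts).
Batch total: Σ batch = 520.7 t; ignition loss, Σ(batch × LOI) = 20.68 t; the yield ratio, glass ÷ batch: 96.03%.

Batch per 500.0 t glass:
  Limestone: 43.87 t
  CaSiO3: 404.1 t
  ZrSiO4: 72.74 t
Total batch = 520.7 t; LOI loss = 20.68 t; yield = 96.03%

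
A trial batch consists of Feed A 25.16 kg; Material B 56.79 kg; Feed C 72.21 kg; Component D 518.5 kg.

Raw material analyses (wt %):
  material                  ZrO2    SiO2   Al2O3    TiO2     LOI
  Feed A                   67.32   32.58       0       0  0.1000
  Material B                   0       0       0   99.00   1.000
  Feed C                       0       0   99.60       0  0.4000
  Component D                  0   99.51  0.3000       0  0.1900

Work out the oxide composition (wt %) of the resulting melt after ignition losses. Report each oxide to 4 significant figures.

Glass mass = 670.8 kg (batch 672.7 − LOI 1.867).
Composition: ZrO2 2.525%, SiO2 78.14%, Al2O3 10.95%, TiO2 8.381%

All arithmetic carries full float precision from start to finish. Working values appear rounded to four significant digits at each printed step; a single rounding yields every reported figure. Derived quantities (the totals, the yield, LOI, four oxide percentages, glass mass) are recomputed at exact precision from the weighed amounts on 670.8 kg of glass, exactly as shown in the problem or the answer.
Per-oxide mass from batch:
  ZrO2: 25.16·0.6732 = 16.94 kg
  SiO2: 25.16·0.3258 + 518.5·0.9951 = 524.2 kg
  Al2O3: 72.21·0.9960 + 518.5·0.003000 = 73.48 kg
  TiO2: 56.79·0.9900 = 56.22 kg
LOI: 25.16·0.001000 + 56.79·0.01000 + 72.21·0.004000 + 518.5·0.001900 = 1.867 kg
Glass = total batch minus LOI = 672.7 − 1.867 = 670.8 kg (the oxide masses sum to this)
oxide / glass × 100 gives the wt %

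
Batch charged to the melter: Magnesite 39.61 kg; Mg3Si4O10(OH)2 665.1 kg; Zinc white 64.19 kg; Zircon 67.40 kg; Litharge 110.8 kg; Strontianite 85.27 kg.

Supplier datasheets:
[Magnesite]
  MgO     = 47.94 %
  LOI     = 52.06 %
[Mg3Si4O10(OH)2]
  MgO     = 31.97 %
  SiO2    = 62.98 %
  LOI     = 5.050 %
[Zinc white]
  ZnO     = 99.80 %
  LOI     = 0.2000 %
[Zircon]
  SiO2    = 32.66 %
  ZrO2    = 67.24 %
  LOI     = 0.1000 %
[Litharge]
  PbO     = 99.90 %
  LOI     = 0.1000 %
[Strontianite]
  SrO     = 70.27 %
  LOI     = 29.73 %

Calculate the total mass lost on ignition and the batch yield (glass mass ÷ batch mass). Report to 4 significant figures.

Mid-chain values are printed rounded to 4 significant digits when written out — all internal work keeps full precision all the way through — each reported number takes exactly one rounding — the derived quantities, which include glass mass, LOI, yield, the totals, the six compositions, are rebuilt in full precision, as they appear in the problem or answer text, from the batch weights for 952.5 kg of glass.
Material-by-material LOI:
  Magnesite: 39.61 × 0.5206 = 20.62 kg
  Mg3Si4O10(OH)2: 665.1 × 0.05050 = 33.59 kg
  Zinc white: 64.19 × 0.002000 = 0.1284 kg
  Zircon: 67.40 × 0.001000 = 0.06740 kg
  Litharge: 110.8 × 0.001000 = 0.1108 kg
  Strontianite: 85.27 × 0.2973 = 25.35 kg
Total LOI = 79.87 kg
Glass = batch − LOI = 1032 − 79.87 = 952.5 kg

LOI loss = 79.87 kg; glass = 952.5 kg; yield = 92.26%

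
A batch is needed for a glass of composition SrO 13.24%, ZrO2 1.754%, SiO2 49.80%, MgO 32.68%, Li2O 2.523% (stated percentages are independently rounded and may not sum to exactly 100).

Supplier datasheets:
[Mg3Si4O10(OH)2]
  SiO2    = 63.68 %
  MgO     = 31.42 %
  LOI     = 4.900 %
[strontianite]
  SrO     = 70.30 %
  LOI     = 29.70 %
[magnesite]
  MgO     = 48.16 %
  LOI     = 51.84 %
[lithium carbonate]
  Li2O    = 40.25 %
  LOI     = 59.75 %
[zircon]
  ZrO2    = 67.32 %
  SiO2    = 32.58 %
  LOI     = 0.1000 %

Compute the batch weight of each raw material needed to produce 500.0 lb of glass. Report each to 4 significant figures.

All internal work keeps full precision throughout; the intermediate values are shown (rounded to four significant figures) between the steps; exactly one rounding goes into each reported figure; all derived quantities are re-derived at full float precision (the totals, ignition loss, net glass mass, the five compositions, yield) from the weighed amounts for 500.0 lb of glass exactly as shown in the problem or the answer.
Target masses of each oxide per 500.0 lb glass:
  SrO: 13.24% × 500.0 = 66.20 lb
  ZrO2: 1.754% × 500.0 = 8.770 lb
  SiO2: 49.80% × 500.0 = 249.0 lb
  MgO: 32.68% × 500.0 = 163.4 lb
  Li2O: 2.523% × 500.0 = 12.62 lb
Oxide-by-oxide audit on the weights just shown, at the basis given (every target is met by its sum modulo rounding of the values):
  SrO: 94.17·0.7030 = 66.20 lb (target 66.20 lb)
  ZrO2: 13.03·0.6732 = 8.772 lb (target 8.770 lb)
  SiO2: 384.4·0.6368 + 13.03·0.3258 = 249.0 lb (target 249.0 lb)
  MgO: 384.4·0.3142 + 88.53·0.4816 = 163.4 lb (target 163.4 lb)
  Li2O: 31.34·0.4025 = 12.61 lb (target 12.62 lb)
Auditing the glass mass value: net batch after ignition = 500.0 lb (summing oxide targets gives 500.0 lb; with the basis standing at 500.0 lb — rounding explains the deltas).
Batch grand total — Σ batch = 611.5 lb; the LOI term Σ batch·LOI equals 111.4 lb; as yield: glass ÷ batch → 81.78%.

Batch per 500.0 lb glass:
  Mg3Si4O10(OH)2: 384.4 lb
  strontianite: 94.17 lb
  magnesite: 88.53 lb
  lithium carbonate: 31.34 lb
  zircon: 13.03 lb
Total batch = 611.5 lb; LOI loss = 111.4 lb; yield = 81.78%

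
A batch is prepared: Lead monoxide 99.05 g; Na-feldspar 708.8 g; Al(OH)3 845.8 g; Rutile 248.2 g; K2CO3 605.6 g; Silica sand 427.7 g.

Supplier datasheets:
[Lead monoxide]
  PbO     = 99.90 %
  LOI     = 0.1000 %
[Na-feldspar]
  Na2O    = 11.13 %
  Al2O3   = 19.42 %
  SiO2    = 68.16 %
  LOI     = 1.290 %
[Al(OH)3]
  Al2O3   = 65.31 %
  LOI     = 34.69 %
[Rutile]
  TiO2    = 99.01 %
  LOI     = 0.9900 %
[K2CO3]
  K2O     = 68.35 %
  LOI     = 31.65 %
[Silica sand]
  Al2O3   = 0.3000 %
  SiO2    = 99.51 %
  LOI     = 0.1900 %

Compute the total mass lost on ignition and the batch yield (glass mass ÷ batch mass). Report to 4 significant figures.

All arithmetic keeps full float precision at each step — rounding to 4 significant digits applies to every mid-chain value as displayed. Each reported number takes a single rounding. The derived quantities, including LOI, yield, the six compositions, totals, net glass mass, are re-derived from the weighed amounts per 2438 g of glass in full precision precisely as stated by either problem or answer.
Material-by-material LOI:
  Lead monoxide: 99.05 × 0.001000 = 0.09905 g
  Na-feldspar: 708.8 × 0.01290 = 9.144 g
  Al(OH)3: 845.8 × 0.3469 = 293.4 g
  Rutile: 248.2 × 0.009900 = 2.457 g
  K2CO3: 605.6 × 0.3165 = 191.7 g
  Silica sand: 427.7 × 0.001900 = 0.8126 g
Total LOI = 497.6 g
Glass = batch − LOI = 2935 − 497.6 = 2438 g

LOI loss = 497.6 g; glass = 2438 g; yield = 83.05%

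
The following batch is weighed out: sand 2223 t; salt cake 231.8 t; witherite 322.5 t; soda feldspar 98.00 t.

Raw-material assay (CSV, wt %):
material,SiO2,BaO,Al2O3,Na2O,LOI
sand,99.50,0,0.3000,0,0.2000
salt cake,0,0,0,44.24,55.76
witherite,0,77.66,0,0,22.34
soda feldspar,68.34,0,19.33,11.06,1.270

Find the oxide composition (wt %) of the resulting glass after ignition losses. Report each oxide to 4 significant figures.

Glass mass = 2668 t (batch 2875 − LOI 207.0).
Composition: SiO2 85.40%, BaO 9.386%, Al2O3 0.9599%, Na2O 4.249%

Values along the way are shown rounded to four significant figures on the page — the working math maintains full float precision through every step — every reported result receives exactly one rounding; the derived quantities are re-derived from the batch weights at 2668 t of glass at exact precision (ignition loss, the yield, the four compositions, totals, net glass mass), precisely as stated by the problem or answer text.
Oxide masses out of the charge:
  SiO2: 2223·0.9950 + 98.00·0.6834 = 2279 t
  BaO: 322.5·0.7766 = 250.5 t
  Al2O3: 2223·0.003000 + 98.00·0.1933 = 25.61 t
  Na2O: 231.8·0.4424 + 98.00·0.1106 = 113.4 t
LOI: 2223·0.002000 + 231.8·0.5576 + 322.5·0.2234 + 98.00·0.01270 = 207.0 t
Resulting glass, batch − LOI: 2875 − 207.0 = 2668 t (equal to the oxide-mass sum)
wt % = oxide mass / glass mass × 100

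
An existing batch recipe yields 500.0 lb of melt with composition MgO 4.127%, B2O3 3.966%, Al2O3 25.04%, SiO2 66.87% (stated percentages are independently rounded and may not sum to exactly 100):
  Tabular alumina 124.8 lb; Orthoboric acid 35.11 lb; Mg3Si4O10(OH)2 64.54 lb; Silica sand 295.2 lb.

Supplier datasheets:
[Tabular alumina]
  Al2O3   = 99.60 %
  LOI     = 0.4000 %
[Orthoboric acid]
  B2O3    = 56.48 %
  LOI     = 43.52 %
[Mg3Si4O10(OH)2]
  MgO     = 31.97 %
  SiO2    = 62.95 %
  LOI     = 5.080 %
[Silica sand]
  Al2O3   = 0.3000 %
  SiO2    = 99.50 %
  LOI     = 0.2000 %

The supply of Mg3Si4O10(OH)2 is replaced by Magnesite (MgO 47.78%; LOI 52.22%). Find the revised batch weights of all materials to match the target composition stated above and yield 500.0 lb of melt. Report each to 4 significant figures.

Revised batch per 500.0 lb melt:
  Tabular alumina: 124.7 lb
  Orthoboric acid: 35.11 lb
  Magnesite: 43.19 lb
  Silica sand: 336.0 lb
Total batch = 539.0 lb; LOI loss = 39.00 lb

All arithmetic holds full float precision throughout. Working values are displayed (rounded to four significant digits) in the printout — every reported number takes just one rounding — all derived quantities are re-derived at exact precision (four oxide percentages, totals, the yield, LOI, glass mass) starting from the weights at 500.0 lb of glass, exactly as printed in the question or the answer.
Oxide-by-oxide targets in 500.0 lb melt:
  MgO: 4.127% × 500.0 = 20.64 lb
  B2O3: 3.966% × 500.0 = 19.83 lb
  Al2O3: 25.04% × 500.0 = 125.2 lb
  SiO2: 66.87% × 500.0 = 334.4 lb
Verifying the oxide balance given the weights on record, for the quoted basis mass (oxide sums agree with the targets within answer rounding):
  MgO: 43.19·0.4778 = 20.64 lb (target 20.64 lb)
  B2O3: 35.11·0.5648 = 19.83 lb (target 19.83 lb)
  Al2O3: 124.7·0.9960 + 336.0·0.003000 = 125.2 lb (target 125.2 lb)
  SiO2: 336.0·0.9950 = 334.3 lb (target 334.4 lb)
Auditing the glass mass value: batch total minus LOI = 500.0 lb (summing oxide targets gives 500.0 lb; versus the stated basis of 500.0 lb — deltas are rounding alone).
Batch total: Σ batch = 539.0 lb; Σ batch·LOI gives LOI loss = 39.00 lb; as yield: glass ÷ batch → 92.76%.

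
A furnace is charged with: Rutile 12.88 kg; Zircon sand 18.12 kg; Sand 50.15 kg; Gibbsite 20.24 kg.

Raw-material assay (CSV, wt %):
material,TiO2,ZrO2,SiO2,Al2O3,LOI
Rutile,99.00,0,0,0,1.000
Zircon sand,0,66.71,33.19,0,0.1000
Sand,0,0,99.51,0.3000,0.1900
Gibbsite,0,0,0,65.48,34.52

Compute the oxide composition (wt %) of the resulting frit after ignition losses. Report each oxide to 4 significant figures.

Rounding to four significant figures extends to every working value as displayed — all internal work maintains exact precision through every step — every reported result takes just one rounding; all derived quantities are recomputed at full precision (net glass mass, four oxide percentages, totals, LOI, the yield) using the weight values for 94.16 kg of glass, as given in the problem or the answer.
Oxide masses out of the charge:
  TiO2: 12.88·0.9900 = 12.75 kg
  ZrO2: 18.12·0.6671 = 12.09 kg
  SiO2: 18.12·0.3319 + 50.15·0.9951 = 55.92 kg
  Al2O3: 50.15·0.003000 + 20.24·0.6548 = 13.40 kg
LOI: 12.88·0.01000 + 18.12·0.001000 + 50.15·0.001900 + 20.24·0.3452 = 7.229 kg
Glass = total batch minus LOI = 101.4 − 7.229 = 94.16 kg (consistent with Σ oxide mass)
percent share: oxide ÷ glass, ×100

Glass mass = 94.16 kg (batch 101.4 − LOI 7.229).
Composition: TiO2 13.54%, ZrO2 12.84%, SiO2 59.39%, Al2O3 14.23%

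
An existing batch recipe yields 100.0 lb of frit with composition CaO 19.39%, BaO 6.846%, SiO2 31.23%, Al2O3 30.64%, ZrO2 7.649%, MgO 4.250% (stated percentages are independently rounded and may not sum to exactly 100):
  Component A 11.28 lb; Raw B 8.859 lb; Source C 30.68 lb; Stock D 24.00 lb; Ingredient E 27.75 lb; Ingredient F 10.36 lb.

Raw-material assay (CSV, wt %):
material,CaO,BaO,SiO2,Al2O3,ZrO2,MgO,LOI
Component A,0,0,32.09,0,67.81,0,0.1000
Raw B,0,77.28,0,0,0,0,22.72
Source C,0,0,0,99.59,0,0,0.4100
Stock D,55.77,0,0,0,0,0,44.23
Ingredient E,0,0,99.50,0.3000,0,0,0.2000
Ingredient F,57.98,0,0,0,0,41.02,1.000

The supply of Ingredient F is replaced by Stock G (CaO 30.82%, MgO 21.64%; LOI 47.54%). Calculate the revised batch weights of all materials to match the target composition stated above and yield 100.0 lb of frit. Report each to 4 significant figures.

Working values are rounded to four significant digits when displayed. The working math carries full float precision in all steps. A single rounding finalizes each reported value — derived quantities are carried in exact precision (the totals, LOI, net glass mass, yield, six oxide percentages) starting from the weights for 100.0 lb of glass, as written in either problem or answer.
The oxide mass targets at 100.0 lb frit:
  CaO: 19.39% × 100.0 = 19.39 lb
  BaO: 6.846% × 100.0 = 6.846 lb
  SiO2: 31.23% × 100.0 = 31.23 lb
  Al2O3: 30.64% × 100.0 = 30.64 lb
  ZrO2: 7.649% × 100.0 = 7.649 lb
  MgO: 4.250% × 100.0 = 4.250 lb
Per-oxide balance check using the reported weights, versus the basis set out (every target is met by its sum within answer rounding):
  CaO: 23.91·0.5577 + 19.64·0.3082 = 19.39 lb (target 19.39 lb)
  BaO: 8.859·0.7728 = 6.846 lb (target 6.846 lb)
  SiO2: 11.28·0.3209 + 27.75·0.9950 = 31.23 lb (target 31.23 lb)
  Al2O3: 30.68·0.9959 + 27.75·0.003000 = 30.64 lb (target 30.64 lb)
  ZrO2: 11.28·0.6781 = 7.649 lb (target 7.649 lb)
  MgO: 19.64·0.2164 = 4.250 lb (target 4.250 lb)
Glass-mass bookkeeping: total charge less LOI = 100.0 lb (summing oxide targets gives 100.0 lb; basis as stated: 100.0 lb — a pure rounding effect).
Whole-batch sum: Σ batch = 122.1 lb; ignition loss, Σ(batch × LOI) = 22.12 lb; glass ÷ batch gives a yield of 81.89%.

Revised batch per 100.0 lb frit:
  Component A: 11.28 lb
  Raw B: 8.859 lb
  Source C: 30.68 lb
  Stock D: 23.91 lb
  Ingredient E: 27.75 lb
  Stock G: 19.64 lb
Total batch = 122.1 lb; LOI loss = 22.12 lb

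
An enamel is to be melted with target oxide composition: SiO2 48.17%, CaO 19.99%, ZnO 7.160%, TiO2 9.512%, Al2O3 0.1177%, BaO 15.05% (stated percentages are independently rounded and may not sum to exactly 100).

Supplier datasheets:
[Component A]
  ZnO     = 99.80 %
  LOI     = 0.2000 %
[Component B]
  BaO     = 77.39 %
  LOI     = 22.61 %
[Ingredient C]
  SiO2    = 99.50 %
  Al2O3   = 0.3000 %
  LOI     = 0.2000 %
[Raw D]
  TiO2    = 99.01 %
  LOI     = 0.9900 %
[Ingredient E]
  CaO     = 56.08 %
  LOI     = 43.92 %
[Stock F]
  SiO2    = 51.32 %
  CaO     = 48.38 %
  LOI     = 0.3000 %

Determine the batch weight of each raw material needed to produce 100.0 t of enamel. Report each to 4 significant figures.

The whole derivation maintains full float precision at every stage; values along the way are shown with 4-significant-figure rounding between the steps; every reported number is rounded only once — the derived quantities are computed starting from the weights on 100.0 t of glass at full float precision (the totals, yield, six oxide percentages, net glass mass, LOI), as given in the question or the answer.
The oxide mass targets at 100.0 t enamel:
  SiO2: 48.17% × 100.0 = 48.17 t
  CaO: 19.99% × 100.0 = 19.99 t
  ZnO: 7.160% × 100.0 = 7.160 t
  TiO2: 9.512% × 100.0 = 9.512 t
  Al2O3: 0.1177% × 100.0 = 0.1177 t
  BaO: 15.05% × 100.0 = 15.05 t
Verifying the oxide balance with the batch weights as given, for the quoted basis mass (oxide sums agree with the targets up to rounding of the answer):
  SiO2: 39.23·0.9950 + 17.80·0.5132 = 48.17 t (target 48.17 t)
  CaO: 20.29·0.5608 + 17.80·0.4838 = 19.99 t (target 19.99 t)
  ZnO: 7.174·0.9980 = 7.160 t (target 7.160 t)
  TiO2: 9.607·0.9901 = 9.512 t (target 9.512 t)
  Al2O3: 39.23·0.003000 = 0.1177 t (target 0.1177 t)
  BaO: 19.45·0.7739 = 15.05 t (target 15.05 t)
Consistency of the glass mass: batch Σ − ignition loss = 100.0 t (summing oxide targets gives 100.0 t; against the stated basis, 100.0 t — gaps are rounding artifacts).
Batch grand total — Σ batch = 113.6 t; the LOI term Σ batch·LOI equals 13.55 t; yield: glass divided by total = 88.07%.

Batch per 100.0 t enamel:
  Component A: 7.174 t
  Component B: 19.45 t
  Ingredient C: 39.23 t
  Raw D: 9.607 t
  Ingredient E: 20.29 t
  Stock F: 17.80 t
Total batch = 113.6 t; LOI loss = 13.55 t; yield = 88.07%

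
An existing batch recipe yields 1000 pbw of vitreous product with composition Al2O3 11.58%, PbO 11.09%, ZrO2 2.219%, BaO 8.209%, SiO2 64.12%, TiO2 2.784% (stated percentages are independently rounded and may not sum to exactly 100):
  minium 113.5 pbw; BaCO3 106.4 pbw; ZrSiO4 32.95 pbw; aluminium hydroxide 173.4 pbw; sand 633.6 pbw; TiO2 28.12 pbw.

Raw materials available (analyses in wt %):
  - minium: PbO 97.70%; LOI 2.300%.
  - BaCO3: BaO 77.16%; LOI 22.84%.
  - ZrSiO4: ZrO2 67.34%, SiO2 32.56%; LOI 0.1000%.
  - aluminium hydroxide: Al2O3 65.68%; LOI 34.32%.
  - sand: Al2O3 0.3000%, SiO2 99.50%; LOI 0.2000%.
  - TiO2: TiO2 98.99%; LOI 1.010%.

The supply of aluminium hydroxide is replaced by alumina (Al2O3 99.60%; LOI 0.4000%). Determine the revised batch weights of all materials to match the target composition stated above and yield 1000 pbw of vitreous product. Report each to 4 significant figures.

In-progress results are printed, with 4-significant-digit rounding, at each printed step. Every computation runs at full float precision in every operation — every reported figure sees exactly one rounding. The derived quantities are computed using the weight values on 1000 pbw of glass at exact precision (net glass mass, the totals, LOI, the six compositions, yield) precisely as stated by problem or answer.
Per-oxide target masses for 1000 pbw vitreous product:
  Al2O3: 11.58% × 1000 = 115.8 pbw
  PbO: 11.09% × 1000 = 110.9 pbw
  ZrO2: 2.219% × 1000 = 22.19 pbw
  BaO: 8.209% × 1000 = 82.09 pbw
  SiO2: 64.12% × 1000 = 641.2 pbw
  TiO2: 2.784% × 1000 = 27.84 pbw
Oxide-by-oxide audit given the weights on record, per the basis as stated (oxide sums agree with the targets modulo rounding of the values):
  Al2O3: 114.4·0.9960 + 633.6·0.003000 = 115.8 pbw (target 115.8 pbw)
  PbO: 113.5·0.9770 = 110.9 pbw (target 110.9 pbw)
  ZrO2: 32.95·0.6734 = 22.19 pbw (target 22.19 pbw)
  BaO: 106.4·0.7716 = 82.10 pbw (target 82.09 pbw)
  SiO2: 32.95·0.3256 + 633.6·0.9950 = 641.2 pbw (target 641.2 pbw)
  TiO2: 28.12·0.9899 = 27.84 pbw (target 27.84 pbw)
Glass-mass sanity pass: net batch after ignition = 1000 pbw (per-oxide target masses sum to 1000 pbw; against the stated basis, 1000 pbw — a pure rounding effect).
Adding the batch up: Σ batch = 1029 pbw; LOI loss = Σ batch·LOI = 28.95 pbw; yield, glass over the total, = 97.19%.

Revised batch per 1000 pbw vitreous product:
  minium: 113.5 pbw
  BaCO3: 106.4 pbw
  ZrSiO4: 32.95 pbw
  alumina: 114.4 pbw
  sand: 633.6 pbw
  TiO2: 28.12 pbw
Total batch = 1029 pbw; LOI loss = 28.95 pbw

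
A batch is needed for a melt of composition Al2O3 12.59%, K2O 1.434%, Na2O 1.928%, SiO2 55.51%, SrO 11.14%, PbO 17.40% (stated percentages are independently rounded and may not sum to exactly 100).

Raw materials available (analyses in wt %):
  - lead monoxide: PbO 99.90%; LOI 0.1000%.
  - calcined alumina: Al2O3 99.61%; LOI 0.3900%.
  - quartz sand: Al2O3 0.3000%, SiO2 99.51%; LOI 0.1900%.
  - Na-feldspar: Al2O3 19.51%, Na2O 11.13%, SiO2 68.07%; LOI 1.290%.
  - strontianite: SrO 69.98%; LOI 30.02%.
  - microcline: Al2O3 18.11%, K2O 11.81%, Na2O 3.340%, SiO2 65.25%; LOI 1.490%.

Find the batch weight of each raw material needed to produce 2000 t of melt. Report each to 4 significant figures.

Mid-chain values appear, rounded to four significant digits, on the page. Each numeric step carries full float precision all the way through; each reported figure is rounded exactly once — derived quantities (six oxide percentages, net glass mass, the yield, ignition loss, the totals) are rebuilt from the batch weights for 2000 t of glass at exact precision, exactly as shown in the problem or answer text.
Oxide mass targets, per 2000 t melt:
  Al2O3: 12.59% × 2000 = 251.8 t
  K2O: 1.434% × 2000 = 28.68 t
  Na2O: 1.928% × 2000 = 38.56 t
  SiO2: 55.51% × 2000 = 1110 t
  SrO: 11.14% × 2000 = 222.8 t
  PbO: 17.40% × 2000 = 348.0 t
Per-oxide balance check using the reported weights, for the quoted basis mass (sum by sum, the targets are met net of answer rounding effects):
  Al2O3: 152.7·0.9961 + 769.3·0.003000 + 273.6·0.1951 + 242.8·0.1811 = 251.8 t (target 251.8 t)
  K2O: 242.8·0.1181 = 28.67 t (target 28.68 t)
  Na2O: 273.6·0.1113 + 242.8·0.03340 = 38.56 t (target 38.56 t)
  SiO2: 769.3·0.9951 + 273.6·0.6807 + 242.8·0.6525 = 1110 t (target 1110 t)
  SrO: 318.4·0.6998 = 222.8 t (target 222.8 t)
  PbO: 348.3·0.9990 = 348.0 t (target 348.0 t)
Glass-mass bookkeeping: batch total minus LOI = 2000 t (the targets, summed, come to 2000 t; with the basis standing at 2000 t — rounding explains the deltas).
Total batch = Σ batch = 2105 t; the LOI term Σ batch·LOI equals 105.1 t; yield = glass ÷ total batch = 95.01%.

Batch per 2000 t melt:
  lead monoxide: 348.3 t
  calcined alumina: 152.7 t
  quartz sand: 769.3 t
  Na-feldspar: 273.6 t
  strontianite: 318.4 t
  microcline: 242.8 t
Total batch = 2105 t; LOI loss = 105.1 t; yield = 95.01%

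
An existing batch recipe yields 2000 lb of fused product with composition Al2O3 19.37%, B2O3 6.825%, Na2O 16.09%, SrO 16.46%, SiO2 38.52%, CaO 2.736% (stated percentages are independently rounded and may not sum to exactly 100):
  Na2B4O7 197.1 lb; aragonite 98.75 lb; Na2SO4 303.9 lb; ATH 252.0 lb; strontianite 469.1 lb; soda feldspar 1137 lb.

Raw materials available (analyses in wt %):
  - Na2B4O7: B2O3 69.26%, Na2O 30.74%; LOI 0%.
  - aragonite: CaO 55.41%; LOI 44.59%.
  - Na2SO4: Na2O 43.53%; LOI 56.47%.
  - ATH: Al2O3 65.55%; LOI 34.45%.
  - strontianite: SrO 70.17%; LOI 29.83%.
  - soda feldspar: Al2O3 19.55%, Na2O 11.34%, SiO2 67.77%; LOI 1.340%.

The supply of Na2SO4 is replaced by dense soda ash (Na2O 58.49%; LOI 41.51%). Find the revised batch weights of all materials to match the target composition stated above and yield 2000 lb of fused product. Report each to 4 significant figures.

Mid-chain values appear (rounded to four significant figures) across the worked steps — the working math holds full precision all the way through; each reported number receives exactly one rounding; derived quantities (glass mass, the six compositions, LOI, yield, the totals) are computed starting from the weights at 2000 lb of glass in exact precision, as set out in the problem or answer text.
Oxide-by-oxide targets in 2000 lb fused product:
  Al2O3: 19.37% × 2000 = 387.4 lb
  B2O3: 6.825% × 2000 = 136.5 lb
  Na2O: 16.09% × 2000 = 321.8 lb
  SrO: 16.46% × 2000 = 329.2 lb
  SiO2: 38.52% × 2000 = 770.4 lb
  CaO: 2.736% × 2000 = 54.72 lb
Oxide-by-oxide audit from the weights as reported, per the basis as stated (sum by sum, the targets are met within answer rounding):
  Al2O3: 252.0·0.6555 + 1137·0.1955 = 387.5 lb (target 387.4 lb)
  B2O3: 197.1·0.6926 = 136.5 lb (target 136.5 lb)
  Na2O: 197.1·0.3074 + 226.2·0.5849 + 1137·0.1134 = 321.8 lb (target 321.8 lb)
  SrO: 469.1·0.7017 = 329.2 lb (target 329.2 lb)
  SiO2: 1137·0.6777 = 770.5 lb (target 770.4 lb)
  CaO: 98.75·0.5541 = 54.72 lb (target 54.72 lb)
Auditing the glass mass value: Σ batch − LOI loss = 2000 lb (summing oxide targets gives 2000 lb; against the stated basis, 2000 lb — differing by rounding only).
Batch grand total — Σ batch = 2380 lb; LOI loss = Σ batch·LOI = 379.9 lb; glass ÷ batch gives a yield of 84.04%.

Revised batch per 2000 lb fused product:
  Na2B4O7: 197.1 lb
  aragonite: 98.75 lb
  dense soda ash: 226.2 lb
  ATH: 252.0 lb
  strontianite: 469.1 lb
  soda feldspar: 1137 lb
Total batch = 2380 lb; LOI loss = 379.9 lb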